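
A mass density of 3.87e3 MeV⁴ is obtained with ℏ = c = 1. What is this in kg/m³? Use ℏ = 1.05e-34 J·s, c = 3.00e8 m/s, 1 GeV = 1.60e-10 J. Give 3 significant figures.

9.02e11 kg/m³

Mass density is [E]/(c²[L]³) = [E]⁴/(ℏ³c⁵).
1 GeV⁴ → 1/(ℏ³c⁵) × (1 GeV in J)⁴ = 2.33e20 kg/m³.
Convert the energy scale: 3.87e3 MeV⁴ = 3.87e-9 GeV⁴.
Result: 3.87e-9 × 2.33e20 = 9.02e11 kg/m³.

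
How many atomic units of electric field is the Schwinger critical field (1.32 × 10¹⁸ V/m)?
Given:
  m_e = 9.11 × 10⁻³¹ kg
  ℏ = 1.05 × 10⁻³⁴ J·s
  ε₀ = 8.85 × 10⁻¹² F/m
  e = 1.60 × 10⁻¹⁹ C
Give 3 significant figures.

atomic unit of electric field: E_au = E_h/(e a₀) = m_e²e⁵/((4πε₀)³ℏ⁴) = 5.20 × 10¹¹ V/m.
1.32 × 10¹⁸ / 5.20 × 10¹¹ = 2.54 × 10⁶

2.54 × 10⁶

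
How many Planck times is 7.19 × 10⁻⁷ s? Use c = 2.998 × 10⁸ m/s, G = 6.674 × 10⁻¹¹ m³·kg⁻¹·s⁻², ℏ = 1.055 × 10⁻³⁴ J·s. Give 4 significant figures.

Planck time: t_P = √(ℏG/c⁵) = 5.392 × 10⁻⁴⁴ s.
7.19 × 10⁻⁷ / 5.392 × 10⁻⁴⁴ = 1.333 × 10³⁷

1.333 × 10³⁷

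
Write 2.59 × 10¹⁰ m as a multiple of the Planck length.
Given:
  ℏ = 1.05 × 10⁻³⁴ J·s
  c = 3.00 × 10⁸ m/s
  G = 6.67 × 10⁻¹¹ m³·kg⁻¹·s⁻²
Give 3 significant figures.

Planck length: ℓ_P = √(ℏG/c³) = 1.61 × 10⁻³⁵ m.
2.59 × 10¹⁰ / 1.61 × 10⁻³⁵ = 1.61 × 10⁴⁵

1.61 × 10⁴⁵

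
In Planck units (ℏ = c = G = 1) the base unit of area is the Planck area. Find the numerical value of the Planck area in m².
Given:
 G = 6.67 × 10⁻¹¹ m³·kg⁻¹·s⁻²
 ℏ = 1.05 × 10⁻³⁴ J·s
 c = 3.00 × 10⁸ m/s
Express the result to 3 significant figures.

A_P = ℏG/c³
  = 7.00 × 10⁻⁴⁵ / 2.70 × 10²⁵
  = 2.59 × 10⁻⁷⁰ m²

2.59 × 10⁻⁷⁰ m²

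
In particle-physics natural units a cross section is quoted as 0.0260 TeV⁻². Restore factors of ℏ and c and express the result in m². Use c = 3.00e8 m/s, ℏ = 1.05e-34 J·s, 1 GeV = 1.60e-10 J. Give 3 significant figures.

Area is [L]² = [E]⁻²·(ℏc)²; restore (ℏc)².
1 GeV⁻² → (ℏc)² × (1 GeV in J)⁻² = 3.88e-32 m².
Convert the energy scale: 0.0260 TeV⁻² = 2.60e-8 GeV⁻².
Result: 2.60e-8 × 3.88e-32 = 1.01e-39 m².

1.01e-39 m²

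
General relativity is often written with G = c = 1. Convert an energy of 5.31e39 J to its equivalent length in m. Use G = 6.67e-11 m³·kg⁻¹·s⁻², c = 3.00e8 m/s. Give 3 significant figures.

4.37e-5 m

Energy → length via G/c⁴.
5.31e39 J × (G/c⁴) = 4.37e-5 m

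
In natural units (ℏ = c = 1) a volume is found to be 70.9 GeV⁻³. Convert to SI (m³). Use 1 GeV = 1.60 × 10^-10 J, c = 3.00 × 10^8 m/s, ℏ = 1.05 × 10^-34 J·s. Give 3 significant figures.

Volume is [L]³ = [E]⁻³·(ℏc)³.
1 GeV⁻³ → (ℏc)³ × (1 GeV in J)⁻³ = 7.63 × 10^-48 m³.
Result: 70.9 × 7.63 × 10^-48 = 5.41 × 10^-46 m³.

5.41 × 10^-46 m³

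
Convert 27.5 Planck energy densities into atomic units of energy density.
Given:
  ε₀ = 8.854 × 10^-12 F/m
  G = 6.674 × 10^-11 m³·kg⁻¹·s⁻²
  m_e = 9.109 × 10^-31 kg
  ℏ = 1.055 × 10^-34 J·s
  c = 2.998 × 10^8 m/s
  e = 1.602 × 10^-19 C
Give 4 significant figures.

4.349 × 10^101

Planck energy density: u_P = c⁷/(ℏG²) = 4.632 × 10^113 J/m³
atomic unit of energy density: u_au = E_h/a₀³ = m_e⁴e¹⁰/((4πε₀)⁵ℏ⁸) = 2.929 × 10^13 J/m³
27.5 × 4.632 × 10^113 / 2.929 × 10^13 = 4.349 × 10^101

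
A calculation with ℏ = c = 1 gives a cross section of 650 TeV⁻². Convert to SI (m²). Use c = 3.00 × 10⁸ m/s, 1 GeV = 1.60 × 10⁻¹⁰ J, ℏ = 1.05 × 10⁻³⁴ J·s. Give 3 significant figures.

2.52 × 10⁻³⁵ m²

Area is [L]² = [E]⁻²·(ℏc)²; restore (ℏc)².
1 GeV⁻² → (ℏc)² × (1 GeV in J)⁻² = 3.88 × 10⁻³² m².
Convert the energy scale: 650 TeV⁻² = 6.50 × 10⁻⁴ GeV⁻².
Result: 6.50 × 10⁻⁴ × 3.88 × 10⁻³² = 2.52 × 10⁻³⁵ m².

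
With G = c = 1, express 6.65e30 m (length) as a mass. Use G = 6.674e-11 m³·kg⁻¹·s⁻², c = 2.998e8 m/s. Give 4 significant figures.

Length → mass via c²/G.
6.65e30 m × (c²/G) = 8.956e57 kg

8.956e57 kg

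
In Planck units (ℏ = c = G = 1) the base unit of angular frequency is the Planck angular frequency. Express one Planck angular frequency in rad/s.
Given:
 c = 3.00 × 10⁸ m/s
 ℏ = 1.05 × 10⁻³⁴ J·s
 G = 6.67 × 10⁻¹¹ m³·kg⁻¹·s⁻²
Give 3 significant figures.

ω_P = √(c⁵/(ℏG))
  = √(3.47 × 10⁸⁶)
  = 1.86 × 10⁴³ rad/s

1.86 × 10⁴³ rad/s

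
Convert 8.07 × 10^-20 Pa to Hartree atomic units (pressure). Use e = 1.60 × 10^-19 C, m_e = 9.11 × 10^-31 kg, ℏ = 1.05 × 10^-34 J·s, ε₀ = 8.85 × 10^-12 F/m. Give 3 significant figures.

2.68 × 10^-33

atomic unit of pressure: P_au = E_h/a₀³ = m_e⁴e¹⁰/((4πε₀)⁵ℏ⁸) = 3.01 × 10^13 Pa.
8.07 × 10^-20 / 3.01 × 10^13 = 2.68 × 10^-33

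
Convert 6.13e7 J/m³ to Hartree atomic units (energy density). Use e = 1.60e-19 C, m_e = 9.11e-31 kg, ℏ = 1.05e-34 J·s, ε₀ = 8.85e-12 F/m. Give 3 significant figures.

atomic unit of energy density: u_au = E_h/a₀³ = m_e⁴e¹⁰/((4πε₀)⁵ℏ⁸) = 3.01e13 J/m³.
6.13e7 / 3.01e13 = 2.03e-6

2.03e-6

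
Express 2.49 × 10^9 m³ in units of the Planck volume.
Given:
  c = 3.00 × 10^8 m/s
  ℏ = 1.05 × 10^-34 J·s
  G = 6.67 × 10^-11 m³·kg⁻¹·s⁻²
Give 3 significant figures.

Planck volume: V_P = (ℏG/c³)^(3/2) = 4.18 × 10^-105 m³.
2.49 × 10^9 / 4.18 × 10^-105 = 5.96 × 10^113

5.96 × 10^113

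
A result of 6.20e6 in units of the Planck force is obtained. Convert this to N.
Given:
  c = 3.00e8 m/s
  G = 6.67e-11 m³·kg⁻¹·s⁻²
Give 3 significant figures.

7.53e50 N

One Planck force: F_P = c⁴/G = 1.21e44 N.
6.20e6 × 1.21e44 N = 7.53e50 N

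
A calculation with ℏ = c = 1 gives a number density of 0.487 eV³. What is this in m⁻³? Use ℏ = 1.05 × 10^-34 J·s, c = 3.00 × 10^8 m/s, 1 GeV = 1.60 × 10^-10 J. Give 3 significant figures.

6.38 × 10^19 m⁻³

Number density is [L]⁻³ = [E]³/(ℏc)³.
1 GeV³ → 1/(ℏc)³ × (1 GeV in J)³ = 1.31 × 10^47 m⁻³.
Convert the energy scale: 0.487 eV³ = 4.87 × 10^-28 GeV³.
Result: 4.87 × 10^-28 × 1.31 × 10^47 = 6.38 × 10^19 m⁻³.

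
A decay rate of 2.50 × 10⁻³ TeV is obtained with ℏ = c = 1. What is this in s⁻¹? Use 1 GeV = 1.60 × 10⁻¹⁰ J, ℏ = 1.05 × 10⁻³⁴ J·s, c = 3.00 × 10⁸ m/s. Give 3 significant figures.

A rate is [E]/ℏ; divide by ℏ.
1 GeV → 1/ℏ × (1 GeV in J) = 1.52 × 10²⁴ s⁻¹.
Convert the energy scale: 2.50 × 10⁻³ TeV = 2.50 GeV.
Result: 2.50 × 1.52 × 10²⁴ = 3.81 × 10²⁴ s⁻¹.

3.81 × 10²⁴ s⁻¹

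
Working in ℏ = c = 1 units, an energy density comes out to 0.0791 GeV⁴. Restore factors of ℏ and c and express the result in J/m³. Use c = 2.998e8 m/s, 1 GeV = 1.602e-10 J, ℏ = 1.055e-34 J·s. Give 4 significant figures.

[E]/[L]³ = [E]⁴/(ℏc)³; restore (ℏc)⁻³.
1 GeV⁴ → 1/(ℏc)³ × (1 GeV in J)⁴ = 2.082e37 J/m³.
Result: 0.0791 × 2.082e37 = 1.647e36 J/m³.

1.647e36 J/m³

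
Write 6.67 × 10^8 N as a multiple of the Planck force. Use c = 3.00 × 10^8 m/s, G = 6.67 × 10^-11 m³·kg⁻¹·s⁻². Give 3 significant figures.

Planck force: F_P = c⁴/G = 1.21 × 10^44 N.
6.67 × 10^8 / 1.21 × 10^44 = 5.49 × 10^-36

5.49 × 10^-36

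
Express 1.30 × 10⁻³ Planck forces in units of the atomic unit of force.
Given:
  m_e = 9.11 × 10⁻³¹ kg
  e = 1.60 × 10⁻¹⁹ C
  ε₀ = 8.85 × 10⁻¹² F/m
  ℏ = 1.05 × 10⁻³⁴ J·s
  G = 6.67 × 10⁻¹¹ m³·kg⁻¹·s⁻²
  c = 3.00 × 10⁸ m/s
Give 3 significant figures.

1.90 × 10⁴⁸

Planck force: F_P = c⁴/G = 1.21 × 10⁴⁴ N
atomic unit of force: F_au = E_h/a₀ = m_e²e⁶/((4πε₀)³ℏ⁴) = 8.33 × 10⁻⁸ N
1.30 × 10⁻³ × 1.21 × 10⁴⁴ / 8.33 × 10⁻⁸ = 1.90 × 10⁴⁸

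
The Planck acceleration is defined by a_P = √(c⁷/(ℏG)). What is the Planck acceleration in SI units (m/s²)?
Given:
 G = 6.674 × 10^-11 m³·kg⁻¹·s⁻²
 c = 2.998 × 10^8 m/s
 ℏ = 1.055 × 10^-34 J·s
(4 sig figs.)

a_P = √(c⁷/(ℏG))
  = √(3.092 × 10^103)
  = 5.560 × 10^51 m/s²

5.560 × 10^51 m/s²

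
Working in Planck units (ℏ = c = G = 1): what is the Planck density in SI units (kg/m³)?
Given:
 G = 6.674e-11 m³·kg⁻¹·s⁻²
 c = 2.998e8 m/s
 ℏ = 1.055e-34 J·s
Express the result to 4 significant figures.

5.154e96 kg/m³

The unique combination of the constants set to 1 with dimensions of density is ρ_P = c⁵/(ℏG²).
  = 2.422e42 / 4.699e-55
  = 5.154e96 kg/m³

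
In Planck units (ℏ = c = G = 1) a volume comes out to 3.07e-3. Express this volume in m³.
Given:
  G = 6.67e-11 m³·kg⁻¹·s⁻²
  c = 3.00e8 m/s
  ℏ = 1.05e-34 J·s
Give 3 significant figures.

1.28e-107 m³

One Planck volume: V_P = (ℏG/c³)^(3/2) = 4.18e-105 m³.
3.07e-3 × 4.18e-105 m³ = 1.28e-107 m³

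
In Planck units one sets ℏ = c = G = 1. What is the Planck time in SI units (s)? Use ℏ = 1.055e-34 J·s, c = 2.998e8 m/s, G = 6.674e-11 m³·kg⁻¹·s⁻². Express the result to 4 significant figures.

5.392e-44 s

t_P = √(ℏG/c⁵)
  = √(2.907e-87)
  = 5.392e-44 s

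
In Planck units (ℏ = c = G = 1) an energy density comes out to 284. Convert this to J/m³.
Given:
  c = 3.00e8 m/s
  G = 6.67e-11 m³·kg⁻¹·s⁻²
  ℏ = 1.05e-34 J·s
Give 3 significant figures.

One Planck energy density: u_P = c⁷/(ℏG²) = 4.68e113 J/m³.
284 × 4.68e113 J/m³ = 1.33e116 J/m³

1.33e116 J/m³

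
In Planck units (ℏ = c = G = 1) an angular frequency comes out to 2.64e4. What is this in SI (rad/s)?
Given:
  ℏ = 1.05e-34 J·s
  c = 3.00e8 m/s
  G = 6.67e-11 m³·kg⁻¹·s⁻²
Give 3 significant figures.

One Planck angular frequency: ω_P = √(c⁵/(ℏG)) = 1.86e43 rad/s.
2.64e4 × 1.86e43 rad/s = 4.92e47 rad/s

4.92e47 rad/s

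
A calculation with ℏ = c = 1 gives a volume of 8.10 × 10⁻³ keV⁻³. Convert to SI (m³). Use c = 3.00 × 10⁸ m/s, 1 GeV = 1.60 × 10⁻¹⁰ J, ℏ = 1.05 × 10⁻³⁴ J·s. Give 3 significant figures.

6.18 × 10⁻³² m³

Volume is [L]³ = [E]⁻³·(ℏc)³.
1 GeV⁻³ → (ℏc)³ × (1 GeV in J)⁻³ = 7.63 × 10⁻⁴⁸ m³.
Convert the energy scale: 8.10 × 10⁻³ keV⁻³ = 8.10 × 10¹⁵ GeV⁻³.
Result: 8.10 × 10¹⁵ × 7.63 × 10⁻⁴⁸ = 6.18 × 10⁻³² m³.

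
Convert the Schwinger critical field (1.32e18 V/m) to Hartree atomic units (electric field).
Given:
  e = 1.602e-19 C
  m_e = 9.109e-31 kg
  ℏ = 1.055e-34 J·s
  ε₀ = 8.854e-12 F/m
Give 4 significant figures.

2.573e6

atomic unit of electric field: E_au = E_h/(e a₀) = m_e²e⁵/((4πε₀)³ℏ⁴) = 5.131e11 V/m.
1.32e18 / 5.131e11 = 2.573e6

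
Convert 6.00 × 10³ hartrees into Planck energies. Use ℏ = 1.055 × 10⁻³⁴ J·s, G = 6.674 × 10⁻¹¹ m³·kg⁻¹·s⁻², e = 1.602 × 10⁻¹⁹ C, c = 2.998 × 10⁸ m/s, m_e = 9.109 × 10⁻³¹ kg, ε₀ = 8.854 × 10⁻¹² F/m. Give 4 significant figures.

hartree: E_h = m_e e⁴/(4πε₀ℏ)² = 4.354 × 10⁻¹⁸ J
Planck energy: E_P = √(ℏc⁵/G) = 1.957 × 10⁹ J
6.00 × 10³ × 4.354 × 10⁻¹⁸ / 1.957 × 10⁹ = 1.335 × 10⁻²³

1.335 × 10⁻²³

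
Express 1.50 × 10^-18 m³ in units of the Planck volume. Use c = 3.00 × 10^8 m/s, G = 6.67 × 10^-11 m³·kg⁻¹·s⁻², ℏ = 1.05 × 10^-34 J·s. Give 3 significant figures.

Planck volume: V_P = (ℏG/c³)^(3/2) = 4.18 × 10^-105 m³.
1.50 × 10^-18 / 4.18 × 10^-105 = 3.59 × 10^86

3.59 × 10^86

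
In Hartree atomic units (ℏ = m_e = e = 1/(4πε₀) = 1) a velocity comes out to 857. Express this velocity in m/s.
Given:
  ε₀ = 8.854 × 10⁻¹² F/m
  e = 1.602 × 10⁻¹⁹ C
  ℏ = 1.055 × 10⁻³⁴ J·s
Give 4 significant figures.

One atomic unit of velocity: v_au = e²/(4πε₀ℏ) = 2.186 × 10⁶ m/s.
857 × 2.186 × 10⁶ m/s = 1.874 × 10⁹ m/s

1.874 × 10⁹ m/s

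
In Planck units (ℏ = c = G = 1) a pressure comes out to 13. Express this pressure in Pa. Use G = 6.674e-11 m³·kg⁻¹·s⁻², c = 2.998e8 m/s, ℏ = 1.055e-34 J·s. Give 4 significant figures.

6.022e114 Pa

One Planck pressure: p_P = c⁷/(ℏG²) = 4.632e113 Pa.
13 × 4.632e113 Pa = 6.022e114 Pa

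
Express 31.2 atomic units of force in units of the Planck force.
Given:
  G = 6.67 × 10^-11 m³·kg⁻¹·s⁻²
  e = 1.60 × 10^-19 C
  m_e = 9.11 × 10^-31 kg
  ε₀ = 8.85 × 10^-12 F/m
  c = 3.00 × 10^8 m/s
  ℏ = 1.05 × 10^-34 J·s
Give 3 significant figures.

2.14 × 10^-50

atomic unit of force: F_au = E_h/a₀ = m_e²e⁶/((4πε₀)³ℏ⁴) = 8.33 × 10^-8 N
Planck force: F_P = c⁴/G = 1.21 × 10^44 N
31.2 × 8.33 × 10^-8 / 1.21 × 10^44 = 2.14 × 10^-50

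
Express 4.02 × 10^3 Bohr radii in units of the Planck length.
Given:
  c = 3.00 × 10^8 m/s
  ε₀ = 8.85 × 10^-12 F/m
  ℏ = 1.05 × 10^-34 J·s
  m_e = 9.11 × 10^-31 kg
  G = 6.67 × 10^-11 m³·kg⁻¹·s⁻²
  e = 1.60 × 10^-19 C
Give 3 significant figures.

1.31 × 10^28

Bohr radius: a₀ = 4πε₀ℏ²/(m_e e²) = 5.26 × 10^-11 m
Planck length: ℓ_P = √(ℏG/c³) = 1.61 × 10^-35 m
4.02 × 10^3 × 5.26 × 10^-11 / 1.61 × 10^-35 = 1.31 × 10^28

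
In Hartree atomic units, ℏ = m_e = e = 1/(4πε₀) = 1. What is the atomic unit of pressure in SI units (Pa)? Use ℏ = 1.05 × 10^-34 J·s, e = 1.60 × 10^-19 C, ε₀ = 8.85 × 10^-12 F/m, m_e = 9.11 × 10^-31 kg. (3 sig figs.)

From ℏ = m_e = e = 1/(4πε₀) = 1 the pressure scale is P_au = E_h/a₀³ = m_e⁴e¹⁰/((4πε₀)⁵ℏ⁸).
E_h = 4.38 × 10^-18 J
a₀ = 5.26 × 10^-11 m
E_h/a₀³ = 3.01 × 10^13 Pa

3.01 × 10^13 Pa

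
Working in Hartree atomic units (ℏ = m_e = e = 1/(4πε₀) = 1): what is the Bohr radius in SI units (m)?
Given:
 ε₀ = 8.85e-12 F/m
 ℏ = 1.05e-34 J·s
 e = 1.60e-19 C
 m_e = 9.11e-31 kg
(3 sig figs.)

5.26e-11 m

From ℏ = m_e = e = 1/(4πε₀) = 1 the length scale is a₀ = 4πε₀ℏ²/(m_e e²).
  = 1.23e-78 / 2.33e-68
  = 5.26e-11 m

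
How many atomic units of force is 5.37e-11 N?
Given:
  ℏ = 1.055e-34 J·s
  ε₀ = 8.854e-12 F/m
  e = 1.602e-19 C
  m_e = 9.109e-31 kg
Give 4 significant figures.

atomic unit of force: F_au = E_h/a₀ = m_e²e⁶/((4πε₀)³ℏ⁴) = 8.220e-8 N.
5.37e-11 / 8.220e-8 = 6.533e-4

6.533e-4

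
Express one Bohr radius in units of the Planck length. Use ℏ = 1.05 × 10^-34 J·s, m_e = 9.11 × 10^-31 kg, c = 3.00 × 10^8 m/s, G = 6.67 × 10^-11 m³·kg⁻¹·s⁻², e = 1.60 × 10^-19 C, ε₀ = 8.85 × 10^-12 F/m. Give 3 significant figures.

Bohr radius: a₀ = 4πε₀ℏ²/(m_e e²) = 5.26 × 10^-11 m
Planck length: ℓ_P = √(ℏG/c³) = 1.61 × 10^-35 m
ratio = 5.26 × 10^-11 / 1.61 × 10^-35 = 3.26 × 10^24

3.26 × 10^24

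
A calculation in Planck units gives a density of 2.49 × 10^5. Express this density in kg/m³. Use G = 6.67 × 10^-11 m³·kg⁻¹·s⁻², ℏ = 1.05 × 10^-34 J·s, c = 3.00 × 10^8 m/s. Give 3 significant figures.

1.30 × 10^102 kg/m³

One Planck density: ρ_P = c⁵/(ℏG²) = 5.20 × 10^96 kg/m³.
2.49 × 10^5 × 5.20 × 10^96 kg/m³ = 1.30 × 10^102 kg/m³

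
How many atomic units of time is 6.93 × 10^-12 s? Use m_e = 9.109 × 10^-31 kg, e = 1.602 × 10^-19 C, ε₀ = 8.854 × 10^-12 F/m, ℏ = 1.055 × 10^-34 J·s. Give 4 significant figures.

2.860 × 10^5

atomic unit of time: τ_au = (4πε₀)²ℏ³/(m_e e⁴) = 2.423 × 10^-17 s.
6.93 × 10^-12 / 2.423 × 10^-17 = 2.860 × 10^5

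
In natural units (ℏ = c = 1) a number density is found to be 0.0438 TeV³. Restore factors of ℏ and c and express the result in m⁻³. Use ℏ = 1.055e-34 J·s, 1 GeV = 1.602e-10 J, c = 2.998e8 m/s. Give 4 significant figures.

5.691e54 m⁻³

Number density is [L]⁻³ = [E]³/(ℏc)³.
1 GeV³ → 1/(ℏc)³ × (1 GeV in J)³ = 1.299e47 m⁻³.
Convert the energy scale: 0.0438 TeV³ = 4.38e7 GeV³.
Result: 4.38e7 × 1.299e47 = 5.691e54 m⁻³.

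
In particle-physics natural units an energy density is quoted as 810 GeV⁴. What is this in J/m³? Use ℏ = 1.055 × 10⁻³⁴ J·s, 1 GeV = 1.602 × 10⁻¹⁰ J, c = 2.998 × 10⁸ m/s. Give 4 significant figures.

[E]/[L]³ = [E]⁴/(ℏc)³; restore (ℏc)⁻³.
1 GeV⁴ → 1/(ℏc)³ × (1 GeV in J)⁴ = 2.082 × 10³⁷ J/m³.
Result: 810 × 2.082 × 10³⁷ = 1.686 × 10⁴⁰ J/m³.

1.686 × 10⁴⁰ J/m³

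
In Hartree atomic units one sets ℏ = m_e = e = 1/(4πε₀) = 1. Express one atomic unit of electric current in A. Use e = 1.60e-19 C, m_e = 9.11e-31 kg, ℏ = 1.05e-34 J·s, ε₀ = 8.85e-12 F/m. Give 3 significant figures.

I_au = e E_h/ℏ = m_e e⁵/((4πε₀)²ℏ³)
E_h = 4.38e-18 J
e·E_h/ℏ = 6.67e-3 A

6.67e-3 A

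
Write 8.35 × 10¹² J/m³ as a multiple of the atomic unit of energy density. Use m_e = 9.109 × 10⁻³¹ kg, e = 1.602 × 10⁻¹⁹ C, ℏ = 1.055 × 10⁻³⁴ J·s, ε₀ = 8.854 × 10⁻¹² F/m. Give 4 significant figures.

0.2851

atomic unit of energy density: u_au = E_h/a₀³ = m_e⁴e¹⁰/((4πε₀)⁵ℏ⁸) = 2.929 × 10¹³ J/m³.
8.35 × 10¹² / 2.929 × 10¹³ = 0.2851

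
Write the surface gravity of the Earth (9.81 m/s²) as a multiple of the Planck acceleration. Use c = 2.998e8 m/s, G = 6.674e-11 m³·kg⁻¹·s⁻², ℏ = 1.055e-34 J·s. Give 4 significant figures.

1.764e-51

Planck acceleration: a_P = √(c⁷/(ℏG)) = 5.560e51 m/s².
9.81 / 5.560e51 = 1.764e-51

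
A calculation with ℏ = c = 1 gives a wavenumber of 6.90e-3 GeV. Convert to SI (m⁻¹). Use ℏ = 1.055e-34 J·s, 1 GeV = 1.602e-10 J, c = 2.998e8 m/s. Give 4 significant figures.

3.495e13 m⁻¹

Inverse length is [E]/(ℏc).
1 GeV → 1/(ℏc) × (1 GeV in J) = 5.065e15 m⁻¹.
Result: 6.90e-3 × 5.065e15 = 3.495e13 m⁻¹.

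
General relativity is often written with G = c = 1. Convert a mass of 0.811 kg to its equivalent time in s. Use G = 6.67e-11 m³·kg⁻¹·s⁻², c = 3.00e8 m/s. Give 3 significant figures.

Mass → time via G/c³.
0.811 kg × (G/c³) = 2.00e-36 s

2.00e-36 s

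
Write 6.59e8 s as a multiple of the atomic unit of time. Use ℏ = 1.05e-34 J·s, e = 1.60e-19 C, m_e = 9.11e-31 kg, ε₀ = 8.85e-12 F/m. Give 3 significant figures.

atomic unit of time: τ_au = (4πε₀)²ℏ³/(m_e e⁴) = 2.40e-17 s.
6.59e8 / 2.40e-17 = 2.75e25

2.75e25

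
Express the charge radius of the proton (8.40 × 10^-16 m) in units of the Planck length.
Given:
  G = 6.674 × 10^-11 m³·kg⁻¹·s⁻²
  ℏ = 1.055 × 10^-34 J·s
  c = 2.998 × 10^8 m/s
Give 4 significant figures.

Planck length: ℓ_P = √(ℏG/c³) = 1.616 × 10^-35 m.
8.40 × 10^-16 / 1.616 × 10^-35 = 5.196 × 10^19

5.196 × 10^19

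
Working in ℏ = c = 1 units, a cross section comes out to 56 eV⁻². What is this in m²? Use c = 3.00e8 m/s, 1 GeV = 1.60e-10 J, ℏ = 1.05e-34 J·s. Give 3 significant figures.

Area is [L]² = [E]⁻²·(ℏc)²; restore (ℏc)².
1 GeV⁻² → (ℏc)² × (1 GeV in J)⁻² = 3.88e-32 m².
Convert the energy scale: 56 eV⁻² = 5.60e19 GeV⁻².
Result: 5.60e19 × 3.88e-32 = 2.17e-12 m².

2.17e-12 m²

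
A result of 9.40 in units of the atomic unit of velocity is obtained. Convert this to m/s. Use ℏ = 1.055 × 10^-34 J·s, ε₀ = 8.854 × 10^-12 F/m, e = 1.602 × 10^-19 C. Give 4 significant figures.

2.055 × 10^7 m/s

One atomic unit of velocity: v_au = e²/(4πε₀ℏ) = 2.186 × 10^6 m/s.
9.40 × 2.186 × 10^6 m/s = 2.055 × 10^7 m/s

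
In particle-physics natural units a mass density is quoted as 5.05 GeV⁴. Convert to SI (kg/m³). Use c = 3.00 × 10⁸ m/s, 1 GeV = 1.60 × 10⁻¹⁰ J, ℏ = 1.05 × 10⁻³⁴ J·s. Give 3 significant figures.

1.18 × 10²¹ kg/m³

Mass density is [E]/(c²[L]³) = [E]⁴/(ℏ³c⁵).
1 GeV⁴ → 1/(ℏ³c⁵) × (1 GeV in J)⁴ = 2.33 × 10²⁰ kg/m³.
Result: 5.05 × 2.33 × 10²⁰ = 1.18 × 10²¹ kg/m³.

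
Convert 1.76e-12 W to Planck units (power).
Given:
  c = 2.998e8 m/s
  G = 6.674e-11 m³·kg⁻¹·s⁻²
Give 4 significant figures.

Planck power: P_P = c⁵/G = 3.629e52 W.
1.76e-12 / 3.629e52 = 4.850e-65

4.850e-65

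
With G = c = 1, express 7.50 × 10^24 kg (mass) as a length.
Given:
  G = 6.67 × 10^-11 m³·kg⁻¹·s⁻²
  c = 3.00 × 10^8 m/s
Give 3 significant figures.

5.56 × 10^-3 m

In G = c = 1 units mass has dimensions of length; the conversion factor is G/c².
7.50 × 10^24 kg × (G/c²) = 5.56 × 10^-3 m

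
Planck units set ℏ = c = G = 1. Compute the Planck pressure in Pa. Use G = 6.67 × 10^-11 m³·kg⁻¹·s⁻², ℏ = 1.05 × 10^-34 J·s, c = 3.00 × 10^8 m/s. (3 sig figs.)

4.68 × 10^113 Pa

Dimensional analysis gives p_P = c⁷/(ℏG²).
  = 2.19 × 10^59 / 4.67 × 10^-55
  = 4.68 × 10^113 Pa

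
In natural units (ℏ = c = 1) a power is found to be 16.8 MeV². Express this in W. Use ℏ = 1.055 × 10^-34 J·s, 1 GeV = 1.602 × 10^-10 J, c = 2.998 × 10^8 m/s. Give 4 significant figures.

4.087 × 10^9 W

Power is [E]/[T] = [E]²/ℏ.
1 GeV² → 1/ℏ × (1 GeV in J)² = 2.433 × 10^14 W.
Convert the energy scale: 16.8 MeV² = 1.68 × 10^-5 GeV².
Result: 1.68 × 10^-5 × 2.433 × 10^14 = 4.087 × 10^9 W.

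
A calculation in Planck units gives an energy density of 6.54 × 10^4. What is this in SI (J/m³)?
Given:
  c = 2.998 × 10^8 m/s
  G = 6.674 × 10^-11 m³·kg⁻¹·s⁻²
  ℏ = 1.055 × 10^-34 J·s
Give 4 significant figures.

One Planck energy density: u_P = c⁷/(ℏG²) = 4.632 × 10^113 J/m³.
6.54 × 10^4 × 4.632 × 10^113 J/m³ = 3.030 × 10^118 J/m³

3.030 × 10^118 J/m³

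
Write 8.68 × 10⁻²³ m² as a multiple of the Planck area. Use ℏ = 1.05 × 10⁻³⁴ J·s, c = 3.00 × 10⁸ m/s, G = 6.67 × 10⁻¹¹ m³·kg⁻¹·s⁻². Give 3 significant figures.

3.35 × 10⁴⁷

Planck area: A_P = ℏG/c³ = 2.59 × 10⁻⁷⁰ m².
8.68 × 10⁻²³ / 2.59 × 10⁻⁷⁰ = 3.35 × 10⁴⁷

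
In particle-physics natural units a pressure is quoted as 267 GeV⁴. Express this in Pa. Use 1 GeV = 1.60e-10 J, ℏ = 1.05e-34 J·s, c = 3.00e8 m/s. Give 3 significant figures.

Pressure is [E]/[L]³ = [E]⁴/(ℏc)³.
1 GeV⁴ → 1/(ℏc)³ × (1 GeV in J)⁴ = 2.10e37 Pa.
Result: 267 × 2.10e37 = 5.60e39 Pa.

5.60e39 Pa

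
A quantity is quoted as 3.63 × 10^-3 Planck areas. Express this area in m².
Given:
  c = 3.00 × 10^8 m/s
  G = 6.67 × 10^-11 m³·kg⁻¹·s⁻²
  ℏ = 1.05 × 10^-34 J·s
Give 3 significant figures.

One Planck area: A_P = ℏG/c³ = 2.59 × 10^-70 m².
3.63 × 10^-3 × 2.59 × 10^-70 m² = 9.42 × 10^-73 m²

9.42 × 10^-73 m²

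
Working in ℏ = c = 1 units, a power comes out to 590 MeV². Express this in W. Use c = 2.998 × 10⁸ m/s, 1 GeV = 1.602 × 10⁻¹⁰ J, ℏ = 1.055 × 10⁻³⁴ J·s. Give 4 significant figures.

Power is [E]/[T] = [E]²/ℏ.
1 GeV² → 1/ℏ × (1 GeV in J)² = 2.433 × 10¹⁴ W.
Convert the energy scale: 590 MeV² = 5.90 × 10⁻⁴ GeV².
Result: 5.90 × 10⁻⁴ × 2.433 × 10¹⁴ = 1.435 × 10¹¹ W.

1.435 × 10¹¹ W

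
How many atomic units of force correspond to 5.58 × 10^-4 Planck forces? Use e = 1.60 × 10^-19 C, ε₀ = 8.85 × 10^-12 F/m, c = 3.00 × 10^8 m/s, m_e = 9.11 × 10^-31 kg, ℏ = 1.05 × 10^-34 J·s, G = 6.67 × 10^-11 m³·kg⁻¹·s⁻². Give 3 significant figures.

8.14 × 10^47

Planck force: F_P = c⁴/G = 1.21 × 10^44 N
atomic unit of force: F_au = E_h/a₀ = m_e²e⁶/((4πε₀)³ℏ⁴) = 8.33 × 10^-8 N
5.58 × 10^-4 × 1.21 × 10^44 / 8.33 × 10^-8 = 8.14 × 10^47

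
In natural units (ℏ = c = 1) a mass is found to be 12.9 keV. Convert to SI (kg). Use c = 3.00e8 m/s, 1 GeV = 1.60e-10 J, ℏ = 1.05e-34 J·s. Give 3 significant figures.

2.29e-32 kg

Mass is [E]/c²; divide by c².
1 GeV → 1/c² × (1 GeV in J) = 1.78e-27 kg.
Convert the energy scale: 12.9 keV = 1.29e-5 GeV.
Result: 1.29e-5 × 1.78e-27 = 2.29e-32 kg.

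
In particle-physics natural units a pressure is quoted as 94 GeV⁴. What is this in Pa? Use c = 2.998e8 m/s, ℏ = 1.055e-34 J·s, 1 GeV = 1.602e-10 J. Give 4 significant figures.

1.957e39 Pa

Pressure is [E]/[L]³ = [E]⁴/(ℏc)³.
1 GeV⁴ → 1/(ℏc)³ × (1 GeV in J)⁴ = 2.082e37 Pa.
Result: 94 × 2.082e37 = 1.957e39 Pa.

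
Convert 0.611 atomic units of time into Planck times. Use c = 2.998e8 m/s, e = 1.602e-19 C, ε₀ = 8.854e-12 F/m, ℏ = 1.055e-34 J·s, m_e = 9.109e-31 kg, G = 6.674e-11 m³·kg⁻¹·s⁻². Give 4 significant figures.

2.746e26

atomic unit of time: τ_au = (4πε₀)²ℏ³/(m_e e⁴) = 2.423e-17 s
Planck time: t_P = √(ℏG/c⁵) = 5.392e-44 s
0.611 × 2.423e-17 / 5.392e-44 = 2.746e26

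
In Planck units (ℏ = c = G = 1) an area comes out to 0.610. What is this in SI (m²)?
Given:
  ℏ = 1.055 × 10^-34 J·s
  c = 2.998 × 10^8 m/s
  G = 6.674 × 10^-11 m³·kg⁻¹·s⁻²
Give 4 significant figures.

1.594 × 10^-70 m²

One Planck area: A_P = ℏG/c³ = 2.613 × 10^-70 m².
0.610 × 2.613 × 10^-70 m² = 1.594 × 10^-70 m²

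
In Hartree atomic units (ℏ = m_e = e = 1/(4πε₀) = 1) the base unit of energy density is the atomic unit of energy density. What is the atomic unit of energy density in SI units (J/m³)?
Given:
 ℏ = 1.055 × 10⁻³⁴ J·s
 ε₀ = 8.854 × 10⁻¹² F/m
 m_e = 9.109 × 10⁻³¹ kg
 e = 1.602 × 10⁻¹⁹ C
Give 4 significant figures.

2.929 × 10¹³ J/m³

u_au = E_h/a₀³ = m_e⁴e¹⁰/((4πε₀)⁵ℏ⁸)
E_h = 4.354 × 10⁻¹⁸ J
a₀ = 5.297 × 10⁻¹¹ m
E_h/a₀³ = 2.929 × 10¹³ J/m³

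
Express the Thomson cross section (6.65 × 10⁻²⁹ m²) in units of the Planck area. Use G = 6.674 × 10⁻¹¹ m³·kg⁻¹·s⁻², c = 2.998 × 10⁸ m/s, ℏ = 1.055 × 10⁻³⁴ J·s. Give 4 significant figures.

2.545 × 10⁴¹

Planck area: A_P = ℏG/c³ = 2.613 × 10⁻⁷⁰ m².
6.65 × 10⁻²⁹ / 2.613 × 10⁻⁷⁰ = 2.545 × 10⁴¹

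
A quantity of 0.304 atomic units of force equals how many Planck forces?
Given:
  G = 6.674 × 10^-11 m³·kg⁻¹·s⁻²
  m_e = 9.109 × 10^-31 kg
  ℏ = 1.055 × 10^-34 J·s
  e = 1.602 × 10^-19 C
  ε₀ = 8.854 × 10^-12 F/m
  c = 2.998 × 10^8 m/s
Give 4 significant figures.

atomic unit of force: F_au = E_h/a₀ = m_e²e⁶/((4πε₀)³ℏ⁴) = 8.220 × 10^-8 N
Planck force: F_P = c⁴/G = 1.210 × 10^44 N
0.304 × 8.220 × 10^-8 / 1.210 × 10^44 = 2.064 × 10^-52

2.064 × 10^-52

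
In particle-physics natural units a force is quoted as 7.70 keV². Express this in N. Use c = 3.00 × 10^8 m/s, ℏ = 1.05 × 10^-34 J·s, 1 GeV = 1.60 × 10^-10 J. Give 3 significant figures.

6.26 × 10^-6 N

Force is [E]/[L] = [E]²/(ℏc); restore (ℏc)⁻¹.
1 GeV² → 1/(ℏc) × (1 GeV in J)² = 8.13 × 10^5 N.
Convert the energy scale: 7.70 keV² = 7.70 × 10^-12 GeV².
Result: 7.70 × 10^-12 × 8.13 × 10^5 = 6.26 × 10^-6 N.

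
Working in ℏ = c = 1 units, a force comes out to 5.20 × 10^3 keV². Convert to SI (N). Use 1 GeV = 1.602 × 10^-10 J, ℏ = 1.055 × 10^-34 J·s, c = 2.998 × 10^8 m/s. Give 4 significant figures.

Force is [E]/[L] = [E]²/(ℏc); restore (ℏc)⁻¹.
1 GeV² → 1/(ℏc) × (1 GeV in J)² = 8.114 × 10^5 N.
Convert the energy scale: 5.20 × 10^3 keV² = 5.20 × 10^-9 GeV².
Result: 5.20 × 10^-9 × 8.114 × 10^5 = 4.219 × 10^-3 N.

4.219 × 10^-3 N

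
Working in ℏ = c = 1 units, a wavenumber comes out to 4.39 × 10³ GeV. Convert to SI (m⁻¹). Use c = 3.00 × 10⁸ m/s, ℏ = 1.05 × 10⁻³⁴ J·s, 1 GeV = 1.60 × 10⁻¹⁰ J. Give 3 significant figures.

2.23 × 10¹⁹ m⁻¹

Inverse length is [E]/(ℏc).
1 GeV → 1/(ℏc) × (1 GeV in J) = 5.08 × 10¹⁵ m⁻¹.
Result: 4.39 × 10³ × 5.08 × 10¹⁵ = 2.23 × 10¹⁹ m⁻¹.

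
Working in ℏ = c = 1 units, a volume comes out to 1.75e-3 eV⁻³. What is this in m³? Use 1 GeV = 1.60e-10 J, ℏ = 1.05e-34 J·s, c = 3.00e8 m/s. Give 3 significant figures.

1.34e-23 m³

Volume is [L]³ = [E]⁻³·(ℏc)³.
1 GeV⁻³ → (ℏc)³ × (1 GeV in J)⁻³ = 7.63e-48 m³.
Convert the energy scale: 1.75e-3 eV⁻³ = 1.75e24 GeV⁻³.
Result: 1.75e24 × 7.63e-48 = 1.34e-23 m³.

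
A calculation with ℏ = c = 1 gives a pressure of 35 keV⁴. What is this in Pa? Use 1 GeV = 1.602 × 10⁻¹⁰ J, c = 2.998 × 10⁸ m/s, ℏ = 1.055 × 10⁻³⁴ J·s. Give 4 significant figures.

Pressure is [E]/[L]³ = [E]⁴/(ℏc)³.
1 GeV⁴ → 1/(ℏc)³ × (1 GeV in J)⁴ = 2.082 × 10³⁷ Pa.
Convert the energy scale: 35 keV⁴ = 3.50 × 10⁻²³ GeV⁴.
Result: 3.50 × 10⁻²³ × 2.082 × 10³⁷ = 7.286 × 10¹⁴ Pa.

7.286 × 10¹⁴ Pa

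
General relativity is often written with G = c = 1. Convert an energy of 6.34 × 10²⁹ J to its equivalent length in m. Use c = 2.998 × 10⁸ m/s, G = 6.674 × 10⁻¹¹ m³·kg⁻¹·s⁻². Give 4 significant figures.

Energy → length via G/c⁴.
6.34 × 10²⁹ J × (G/c⁴) = 5.238 × 10⁻¹⁵ m

5.238 × 10⁻¹⁵ m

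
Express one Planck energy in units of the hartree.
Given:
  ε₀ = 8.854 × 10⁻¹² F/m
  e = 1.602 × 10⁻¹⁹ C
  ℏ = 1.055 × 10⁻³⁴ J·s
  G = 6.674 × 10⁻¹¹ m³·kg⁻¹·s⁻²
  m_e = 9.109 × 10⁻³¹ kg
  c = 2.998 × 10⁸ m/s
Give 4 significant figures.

Planck energy: E_P = √(ℏc⁵/G) = 1.957 × 10⁹ J
hartree: E_h = m_e e⁴/(4πε₀ℏ)² = 4.354 × 10⁻¹⁸ J
ratio = 1.957 × 10⁹ / 4.354 × 10⁻¹⁸ = 4.494 × 10²⁶

4.494 × 10²⁶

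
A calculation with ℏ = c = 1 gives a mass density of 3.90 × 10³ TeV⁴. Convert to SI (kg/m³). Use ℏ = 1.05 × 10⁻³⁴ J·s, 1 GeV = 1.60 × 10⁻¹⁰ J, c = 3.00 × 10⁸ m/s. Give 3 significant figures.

Mass density is [E]/(c²[L]³) = [E]⁴/(ℏ³c⁵).
1 GeV⁴ → 1/(ℏ³c⁵) × (1 GeV in J)⁴ = 2.33 × 10²⁰ kg/m³.
Convert the energy scale: 3.90 × 10³ TeV⁴ = 3.90 × 10¹⁵ GeV⁴.
Result: 3.90 × 10¹⁵ × 2.33 × 10²⁰ = 9.09 × 10³⁵ kg/m³.

9.09 × 10³⁵ kg/m³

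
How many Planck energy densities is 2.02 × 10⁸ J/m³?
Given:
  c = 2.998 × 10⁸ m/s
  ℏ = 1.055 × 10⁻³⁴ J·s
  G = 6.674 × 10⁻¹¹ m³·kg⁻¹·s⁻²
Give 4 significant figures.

Planck energy density: u_P = c⁷/(ℏG²) = 4.632 × 10¹¹³ J/m³.
2.02 × 10⁸ / 4.632 × 10¹¹³ = 4.361 × 10⁻¹⁰⁶

4.361 × 10⁻¹⁰⁶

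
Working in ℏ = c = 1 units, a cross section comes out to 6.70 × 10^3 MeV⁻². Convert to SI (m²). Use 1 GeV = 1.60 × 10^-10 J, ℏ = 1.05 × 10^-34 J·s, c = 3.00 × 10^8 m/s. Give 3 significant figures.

Area is [L]² = [E]⁻²·(ℏc)²; restore (ℏc)².
1 GeV⁻² → (ℏc)² × (1 GeV in J)⁻² = 3.88 × 10^-32 m².
Convert the energy scale: 6.70 × 10^3 MeV⁻² = 6.70 × 10^9 GeV⁻².
Result: 6.70 × 10^9 × 3.88 × 10^-32 = 2.60 × 10^-22 m².

2.60 × 10^-22 m²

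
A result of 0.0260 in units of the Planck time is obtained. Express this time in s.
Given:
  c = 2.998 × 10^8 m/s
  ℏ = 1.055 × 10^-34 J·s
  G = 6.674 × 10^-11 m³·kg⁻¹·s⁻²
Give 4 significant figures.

One Planck time: t_P = √(ℏG/c⁵) = 5.392 × 10^-44 s.
0.0260 × 5.392 × 10^-44 s = 1.402 × 10^-45 s

1.402 × 10^-45 s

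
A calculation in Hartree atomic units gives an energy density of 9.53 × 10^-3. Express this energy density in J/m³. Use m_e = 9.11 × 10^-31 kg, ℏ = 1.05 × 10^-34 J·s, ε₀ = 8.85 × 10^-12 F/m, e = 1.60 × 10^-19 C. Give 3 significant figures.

One atomic unit of energy density: u_au = E_h/a₀³ = m_e⁴e¹⁰/((4πε₀)⁵ℏ⁸) = 3.01 × 10^13 J/m³.
9.53 × 10^-3 × 3.01 × 10^13 J/m³ = 2.87 × 10^11 J/m³

2.87 × 10^11 J/m³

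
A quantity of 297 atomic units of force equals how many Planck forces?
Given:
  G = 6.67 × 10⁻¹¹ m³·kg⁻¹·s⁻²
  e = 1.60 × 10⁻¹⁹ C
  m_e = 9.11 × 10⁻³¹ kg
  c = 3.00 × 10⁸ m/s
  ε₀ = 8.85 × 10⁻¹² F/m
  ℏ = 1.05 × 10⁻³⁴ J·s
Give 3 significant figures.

atomic unit of force: F_au = E_h/a₀ = m_e²e⁶/((4πε₀)³ℏ⁴) = 8.33 × 10⁻⁸ N
Planck force: F_P = c⁴/G = 1.21 × 10⁴⁴ N
297 × 8.33 × 10⁻⁸ / 1.21 × 10⁴⁴ = 2.04 × 10⁻⁴⁹

2.04 × 10⁻⁴⁹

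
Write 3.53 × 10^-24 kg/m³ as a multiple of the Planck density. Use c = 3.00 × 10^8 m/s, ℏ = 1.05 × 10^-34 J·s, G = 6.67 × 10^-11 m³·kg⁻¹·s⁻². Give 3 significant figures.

Planck density: ρ_P = c⁵/(ℏG²) = 5.20 × 10^96 kg/m³.
3.53 × 10^-24 / 5.20 × 10^96 = 6.79 × 10^-121

6.79 × 10^-121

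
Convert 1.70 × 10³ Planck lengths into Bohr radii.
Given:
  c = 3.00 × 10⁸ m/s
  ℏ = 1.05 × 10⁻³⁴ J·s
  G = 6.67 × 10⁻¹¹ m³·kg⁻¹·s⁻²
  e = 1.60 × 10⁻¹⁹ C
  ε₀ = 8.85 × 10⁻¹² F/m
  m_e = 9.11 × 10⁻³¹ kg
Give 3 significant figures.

5.21 × 10⁻²²

Planck length: ℓ_P = √(ℏG/c³) = 1.61 × 10⁻³⁵ m
Bohr radius: a₀ = 4πε₀ℏ²/(m_e e²) = 5.26 × 10⁻¹¹ m
1.70 × 10³ × 1.61 × 10⁻³⁵ / 5.26 × 10⁻¹¹ = 5.21 × 10⁻²²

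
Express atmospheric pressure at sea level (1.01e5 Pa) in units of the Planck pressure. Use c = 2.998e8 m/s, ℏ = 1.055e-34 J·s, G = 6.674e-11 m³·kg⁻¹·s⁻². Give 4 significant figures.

Planck pressure: p_P = c⁷/(ℏG²) = 4.632e113 Pa.
1.01e5 / 4.632e113 = 2.180e-109

2.180e-109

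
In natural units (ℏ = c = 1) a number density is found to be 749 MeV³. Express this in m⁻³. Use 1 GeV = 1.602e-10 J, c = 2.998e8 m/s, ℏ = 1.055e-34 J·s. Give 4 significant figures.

9.732e40 m⁻³

Number density is [L]⁻³ = [E]³/(ℏc)³.
1 GeV³ → 1/(ℏc)³ × (1 GeV in J)³ = 1.299e47 m⁻³.
Convert the energy scale: 749 MeV³ = 7.49e-7 GeV³.
Result: 7.49e-7 × 1.299e47 = 9.732e40 m⁻³.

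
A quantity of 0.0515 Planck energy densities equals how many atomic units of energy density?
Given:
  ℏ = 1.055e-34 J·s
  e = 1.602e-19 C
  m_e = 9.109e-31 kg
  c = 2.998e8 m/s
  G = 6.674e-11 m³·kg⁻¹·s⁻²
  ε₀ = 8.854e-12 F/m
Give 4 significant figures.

8.144e98

Planck energy density: u_P = c⁷/(ℏG²) = 4.632e113 J/m³
atomic unit of energy density: u_au = E_h/a₀³ = m_e⁴e¹⁰/((4πε₀)⁵ℏ⁸) = 2.929e13 J/m³
0.0515 × 4.632e113 / 2.929e13 = 8.144e98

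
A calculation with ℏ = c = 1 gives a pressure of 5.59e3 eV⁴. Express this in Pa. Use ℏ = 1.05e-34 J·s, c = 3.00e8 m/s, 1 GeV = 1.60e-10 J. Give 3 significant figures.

1.17e5 Pa

Pressure is [E]/[L]³ = [E]⁴/(ℏc)³.
1 GeV⁴ → 1/(ℏc)³ × (1 GeV in J)⁴ = 2.10e37 Pa.
Convert the energy scale: 5.59e3 eV⁴ = 5.59e-33 GeV⁴.
Result: 5.59e-33 × 2.10e37 = 1.17e5 Pa.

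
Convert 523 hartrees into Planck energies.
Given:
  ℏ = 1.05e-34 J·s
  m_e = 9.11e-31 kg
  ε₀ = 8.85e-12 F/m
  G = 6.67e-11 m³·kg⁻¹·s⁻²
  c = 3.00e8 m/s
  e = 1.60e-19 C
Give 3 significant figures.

1.17e-24

hartree: E_h = m_e e⁴/(4πε₀ℏ)² = 4.38e-18 J
Planck energy: E_P = √(ℏc⁵/G) = 1.96e9 J
523 × 4.38e-18 / 1.96e9 = 1.17e-24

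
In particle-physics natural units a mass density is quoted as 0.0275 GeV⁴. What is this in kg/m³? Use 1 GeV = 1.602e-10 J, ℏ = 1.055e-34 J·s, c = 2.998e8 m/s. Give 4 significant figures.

6.369e18 kg/m³

Mass density is [E]/(c²[L]³) = [E]⁴/(ℏ³c⁵).
1 GeV⁴ → 1/(ℏ³c⁵) × (1 GeV in J)⁴ = 2.316e20 kg/m³.
Result: 0.0275 × 2.316e20 = 6.369e18 kg/m³.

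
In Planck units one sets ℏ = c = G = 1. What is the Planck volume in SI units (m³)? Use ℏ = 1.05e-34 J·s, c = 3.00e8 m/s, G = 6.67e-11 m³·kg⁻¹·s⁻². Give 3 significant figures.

V_P = (ℏG/c³)^(3/2)
  = √(1.75e-209)
  = 4.18e-105 m³

4.18e-105 m³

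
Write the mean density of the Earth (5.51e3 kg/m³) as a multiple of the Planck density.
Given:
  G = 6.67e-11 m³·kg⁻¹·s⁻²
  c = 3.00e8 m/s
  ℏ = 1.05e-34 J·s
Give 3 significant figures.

Planck density: ρ_P = c⁵/(ℏG²) = 5.20e96 kg/m³.
5.51e3 / 5.20e96 = 1.06e-93

1.06e-93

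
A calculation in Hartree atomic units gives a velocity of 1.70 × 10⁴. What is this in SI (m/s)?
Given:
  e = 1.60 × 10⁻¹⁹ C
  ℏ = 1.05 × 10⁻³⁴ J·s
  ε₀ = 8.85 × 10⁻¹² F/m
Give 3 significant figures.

3.73 × 10¹⁰ m/s

One atomic unit of velocity: v_au = e²/(4πε₀ℏ) = 2.19 × 10⁶ m/s.
1.70 × 10⁴ × 2.19 × 10⁶ m/s = 3.73 × 10¹⁰ m/s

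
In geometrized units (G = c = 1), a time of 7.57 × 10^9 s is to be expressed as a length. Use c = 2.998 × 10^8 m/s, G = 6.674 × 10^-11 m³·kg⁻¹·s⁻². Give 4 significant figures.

Time → length via c.
7.57 × 10^9 s × (c) = 2.269 × 10^18 m

2.269 × 10^18 m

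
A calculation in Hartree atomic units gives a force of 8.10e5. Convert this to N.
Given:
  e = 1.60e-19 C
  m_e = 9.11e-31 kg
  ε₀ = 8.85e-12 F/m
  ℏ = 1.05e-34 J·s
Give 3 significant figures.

0.0675 N

One atomic unit of force: F_au = E_h/a₀ = m_e²e⁶/((4πε₀)³ℏ⁴) = 8.33e-8 N.
8.10e5 × 8.33e-8 N = 0.0675 N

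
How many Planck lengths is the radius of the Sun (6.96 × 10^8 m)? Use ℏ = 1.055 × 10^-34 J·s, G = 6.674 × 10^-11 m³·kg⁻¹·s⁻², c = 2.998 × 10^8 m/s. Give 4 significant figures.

4.306 × 10^43

Planck length: ℓ_P = √(ℏG/c³) = 1.616 × 10^-35 m.
6.96 × 10^8 / 1.616 × 10^-35 = 4.306 × 10^43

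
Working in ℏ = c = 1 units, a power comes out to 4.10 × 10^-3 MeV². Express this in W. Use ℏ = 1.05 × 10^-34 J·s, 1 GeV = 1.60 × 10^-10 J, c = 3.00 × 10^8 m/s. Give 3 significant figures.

Power is [E]/[T] = [E]²/ℏ.
1 GeV² → 1/ℏ × (1 GeV in J)² = 2.44 × 10^14 W.
Convert the energy scale: 4.10 × 10^-3 MeV² = 4.10 × 10^-9 GeV².
Result: 4.10 × 10^-9 × 2.44 × 10^14 = 1.00 × 10^6 W.

1.00 × 10^6 W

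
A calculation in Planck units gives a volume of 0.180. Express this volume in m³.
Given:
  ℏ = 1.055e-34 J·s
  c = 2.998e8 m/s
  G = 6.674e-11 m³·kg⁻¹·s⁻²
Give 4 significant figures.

One Planck volume: V_P = (ℏG/c³)^(3/2) = 4.224e-105 m³.
0.180 × 4.224e-105 m³ = 7.603e-106 m³

7.603e-106 m³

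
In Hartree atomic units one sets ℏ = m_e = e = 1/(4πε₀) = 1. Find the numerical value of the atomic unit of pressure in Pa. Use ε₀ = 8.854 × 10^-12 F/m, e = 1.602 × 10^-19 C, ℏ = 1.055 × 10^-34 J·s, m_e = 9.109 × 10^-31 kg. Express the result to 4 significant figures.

2.929 × 10^13 Pa

P_au = E_h/a₀³ = m_e⁴e¹⁰/((4πε₀)⁵ℏ⁸)
E_h = 4.354 × 10^-18 J
a₀ = 5.297 × 10^-11 m
E_h/a₀³ = 2.929 × 10^13 Pa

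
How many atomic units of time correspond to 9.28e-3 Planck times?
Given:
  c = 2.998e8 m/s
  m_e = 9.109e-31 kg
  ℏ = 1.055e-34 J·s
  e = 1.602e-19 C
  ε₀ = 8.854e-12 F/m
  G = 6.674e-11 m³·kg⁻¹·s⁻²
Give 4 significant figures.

Planck time: t_P = √(ℏG/c⁵) = 5.392e-44 s
atomic unit of time: τ_au = (4πε₀)²ℏ³/(m_e e⁴) = 2.423e-17 s
9.28e-3 × 5.392e-44 / 2.423e-17 = 2.065e-29

2.065e-29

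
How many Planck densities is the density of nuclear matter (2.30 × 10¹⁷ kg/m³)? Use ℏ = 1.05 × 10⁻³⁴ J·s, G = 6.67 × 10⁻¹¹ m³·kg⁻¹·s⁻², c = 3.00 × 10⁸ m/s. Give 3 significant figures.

Planck density: ρ_P = c⁵/(ℏG²) = 5.20 × 10⁹⁶ kg/m³.
2.30 × 10¹⁷ / 5.20 × 10⁹⁶ = 4.42 × 10⁻⁸⁰

4.42 × 10⁻⁸⁰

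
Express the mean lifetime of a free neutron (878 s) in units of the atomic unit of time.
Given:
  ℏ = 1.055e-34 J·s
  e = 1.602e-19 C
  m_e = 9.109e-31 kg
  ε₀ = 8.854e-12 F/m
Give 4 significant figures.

3.624e19

atomic unit of time: τ_au = (4πε₀)²ℏ³/(m_e e⁴) = 2.423e-17 s.
878 / 2.423e-17 = 3.624e19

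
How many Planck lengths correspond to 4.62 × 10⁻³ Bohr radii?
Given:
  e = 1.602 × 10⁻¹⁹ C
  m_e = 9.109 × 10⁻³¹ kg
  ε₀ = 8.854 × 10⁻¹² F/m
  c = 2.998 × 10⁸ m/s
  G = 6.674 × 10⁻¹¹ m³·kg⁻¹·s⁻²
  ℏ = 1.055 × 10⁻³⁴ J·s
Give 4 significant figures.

1.514 × 10²²

Bohr radius: a₀ = 4πε₀ℏ²/(m_e e²) = 5.297 × 10⁻¹¹ m
Planck length: ℓ_P = √(ℏG/c³) = 1.616 × 10⁻³⁵ m
4.62 × 10⁻³ × 5.297 × 10⁻¹¹ / 1.616 × 10⁻³⁵ = 1.514 × 10²²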